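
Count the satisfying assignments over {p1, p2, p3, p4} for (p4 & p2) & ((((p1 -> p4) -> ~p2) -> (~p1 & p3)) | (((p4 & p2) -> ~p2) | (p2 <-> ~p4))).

4

Initial set: {((p4 & p2) & ((((p1 -> p4) -> ~p2) -> (~p1 & p3)) | (((p4 & p2) -> ~p2) | (p2 <-> ~p4))))}.
((p4 & p2) & ((((p1 -> p4) -> ~p2) -> (~p1 & p3)) | (((p4 & p2) -> ~p2) | (p2 <-> ~p4)))): α-rule — add (p4 & p2), ((((p1 -> p4) -> ~p2) -> (~p1 & p3)) | (((p4 & p2) -> ~p2) | (p2 <-> ~p4))).
(p4 & p2): α-rule — add p4, p2.
((((p1 -> p4) -> ~p2) -> (~p1 & p3)) | (((p4 & p2) -> ~p2) | (p2 <-> ~p4))): β-rule — branch into (((p1 -> p4) -> ~p2) -> (~p1 & p3))  //  (((p4 & p2) -> ~p2) | (p2 <-> ~p4)).
  branch 1 (add (((p1 -> p4) -> ~p2) -> (~p1 & p3))):
    (((p1 -> p4) -> ~p2) -> (~p1 & p3)): β-rule — branch into ~((p1 -> p4) -> ~p2)  //  (~p1 & p3).
      branch 1.1 (add ~((p1 -> p4) -> ~p2)):
        ~((p1 -> p4) -> ~p2): α-rule — add (p1 -> p4), ~~p2.
        (p1 -> p4): β-rule — branch into ~p1  //  p4.
          branch 1.1.1 (add ~p1):
            ○ open, literals {p1=false, p2=true, p4=true}.
          branch 1.1.2 (add p4):
            ○ open, literals {p2=true, p4=true}.
      branch 1.2 (add (~p1 & p3)):
        (~p1 & p3): α-rule — add ~p1, p3.
        ○ open, literals {p1=false, p2=true, p3=true, p4=true}.
  branch 2 (add (((p4 & p2) -> ~p2) | (p2 <-> ~p4))):
    (((p4 & p2) -> ~p2) | (p2 <-> ~p4)): β-rule — branch into ((p4 & p2) -> ~p2)  //  (p2 <-> ~p4).
      branch 2.1 (add ((p4 & p2) -> ~p2)):
        ((p4 & p2) -> ~p2): β-rule — branch into ~(p4 & p2)  //  ~p2.
          branch 2.1.1 (add ~(p4 & p2)):
            ~(p4 & p2): β-rule — branch into ~p4  //  ~p2.
              branch 2.1.1.1 (add ~p4):
                × closes — contains both p4 and ~p4.
              branch 2.1.1.2 (add ~p2):
                × closes — contains both p2 and ~p2.
          branch 2.1.2 (add ~p2):
            × closes — contains both p2 and ~p2.
      branch 2.2 (add (p2 <-> ~p4)):
        (p2 <-> ~p4): β-rule — branch into p2, ~p4  //  ~p2, ~~p4.
          branch 2.2.1 (add p2, ~p4):
            × closes — contains both p4 and ~p4.
          branch 2.2.2 (add ~p2, ~~p4):
            × closes — contains both p2 and ~p2.
5 branches closed, 3 open.
Each open branch fixes some atoms; the unmentioned ones are free. Counting distinct full assignments: branch {p1=false, p2=true, p4=true} (p3) contributes 2 new; branch {p2=true, p4=true} (p1, p3) contributes 2 new; branch {p1=false, p2=true, p3=true, p4=true} (none free) contributes 0 new. Total: 4.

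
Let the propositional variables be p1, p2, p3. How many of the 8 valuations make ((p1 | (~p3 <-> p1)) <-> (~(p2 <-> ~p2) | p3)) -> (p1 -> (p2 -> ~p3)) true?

7

Initial set: {(((p1 | (~p3 <-> p1)) <-> (~(p2 <-> ~p2) | p3)) -> (p1 -> (p2 -> ~p3)))}.
(((p1 | (~p3 <-> p1)) <-> (~(p2 <-> ~p2) | p3)) -> (p1 -> (p2 -> ~p3))): β-rule — branch into ~((p1 | (~p3 <-> p1)) <-> (~(p2 <-> ~p2) | p3))  //  (p1 -> (p2 -> ~p3)).
  branch 1 (add ~((p1 | (~p3 <-> p1)) <-> (~(p2 <-> ~p2) | p3))):
    ~((p1 | (~p3 <-> p1)) <-> (~(p2 <-> ~p2) | p3)): β-rule — branch into (p1 | (~p3 <-> p1)), ~(~(p2 <-> ~p2) | p3)  //  ~(p1 | (~p3 <-> p1)), (~(p2 <-> ~p2) | p3).
      branch 1.1 (add (p1 | (~p3 <-> p1)), ~(~(p2 <-> ~p2) | p3)):
        ~(~(p2 <-> ~p2) | p3): α-rule — add ~~(p2 <-> ~p2), ~p3.
        (p1 | (~p3 <-> p1)): β-rule — branch into p1  //  (~p3 <-> p1).
          branch 1.1.1 (add p1):
            ~~(p2 <-> ~p2): β-rule — branch into p2, ~p2  //  ~p2, ~~p2.
              branch 1.1.1.1 (add p2, ~p2):
                × closes — contains both p2 and ~p2.
              branch 1.1.1.2 (add ~p2, ~~p2):
                × closes — contains both p2 and ~p2.
          branch 1.1.2 (add (~p3 <-> p1)):
            ~~(p2 <-> ~p2): β-rule — branch into p2, ~p2  //  ~p2, ~~p2.
              branch 1.1.2.1 (add p2, ~p2):
                × closes — contains both p2 and ~p2.
              branch 1.1.2.2 (add ~p2, ~~p2):
                × closes — contains both p2 and ~p2.
      branch 1.2 (add ~(p1 | (~p3 <-> p1)), (~(p2 <-> ~p2) | p3)):
        ~(p1 | (~p3 <-> p1)): α-rule — add ~p1, ~(~p3 <-> p1).
        (~(p2 <-> ~p2) | p3): β-rule — branch into ~(p2 <-> ~p2)  //  p3.
          branch 1.2.1 (add ~(p2 <-> ~p2)):
            ~(~p3 <-> p1): β-rule — branch into ~p3, ~p1  //  ~~p3, p1.
              branch 1.2.1.1 (add ~p3, ~p1):
                ~(p2 <-> ~p2): β-rule — branch into p2, ~~p2  //  ~p2, ~p2.
                  branch 1.2.1.1.1 (add p2, ~~p2):
                    ○ open, literals {p1=0, p2=1, p3=0}.
                  branch 1.2.1.1.2 (add ~p2, ~p2):
                    ○ open, literals {p1=0, p2=0, p3=0}.
              branch 1.2.1.2 (add ~~p3, p1):
                × closes — contains both p1 and ~p1.
          branch 1.2.2 (add p3):
            ~(~p3 <-> p1): β-rule — branch into ~p3, ~p1  //  ~~p3, p1.
              branch 1.2.2.1 (add ~p3, ~p1):
                × closes — contains both p3 and ~p3.
              branch 1.2.2.2 (add ~~p3, p1):
                × closes — contains both p1 and ~p1.
  branch 2 (add (p1 -> (p2 -> ~p3))):
    (p1 -> (p2 -> ~p3)): β-rule — branch into ~p1  //  (p2 -> ~p3).
      branch 2.1 (add ~p1):
        ○ open, literals {p1=0}.
      branch 2.2 (add (p2 -> ~p3)):
        (p2 -> ~p3): β-rule — branch into ~p2  //  ~p3.
          branch 2.2.1 (add ~p2):
            ○ open, literals {p2=0}.
          branch 2.2.2 (add ~p3):
            ○ open, literals {p3=0}.
7 branches closed, 5 open.
Each open branch fixes some atoms; the unmentioned ones are free. Counting distinct full assignments: branch {p1=0, p2=1, p3=0} (none free) contributes 1 new; branch {p1=0, p2=0, p3=0} (none free) contributes 1 new; branch {p1=0} (p2, p3) contributes 2 new; branch {p2=0} (p1, p3) contributes 2 new; branch {p3=0} (p1, p2) contributes 1 new. Total: 7.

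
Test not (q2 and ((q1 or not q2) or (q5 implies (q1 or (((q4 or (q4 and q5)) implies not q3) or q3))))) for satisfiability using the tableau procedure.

Initial set: {T not (q2 and ((q1 or not q2) or (q5 implies (q1 or (((q4 or (q4 and q5)) implies not q3) or q3)))))}.
T not (q2 and ((q1 or not q2) or (q5 implies (q1 or (((q4 or (q4 and q5)) implies not q3) or q3))))): β-rule — branch into F q2  //  F ((q1 or not q2) or (q5 implies (q1 or (((q4 or (q4 and q5)) implies not q3) or q3)))).
  branch 1 (add F q2):
    ○ open, literals {q2=0}.
  branch 2 (add F ((q1 or not q2) or (q5 implies (q1 or (((q4 or (q4 and q5)) implies not q3) or q3))))):
    F ((q1 or not q2) or (q5 implies (q1 or (((q4 or (q4 and q5)) implies not q3) or q3)))): α-rule — add F (q1 or not q2), F (q5 implies (q1 or (((q4 or (q4 and q5)) implies not q3) or q3))).
    F (q1 or not q2): α-rule — add F q1, F not q2.
    F (q5 implies (q1 or (((q4 or (q4 and q5)) implies not q3) or q3))): α-rule — add T q5, F (q1 or (((q4 or (q4 and q5)) implies not q3) or q3)).
    F (q1 or (((q4 or (q4 and q5)) implies not q3) or q3)): α-rule — add F q1, F (((q4 or (q4 and q5)) implies not q3) or q3).
    F (((q4 or (q4 and q5)) implies not q3) or q3): α-rule — add F ((q4 or (q4 and q5)) implies not q3), F q3.
    F ((q4 or (q4 and q5)) implies not q3): α-rule — add T (q4 or (q4 and q5)), F not q3.
    × closes — contains both q3 and not q3.
1 branch closed, 1 open.
An open branch gives a satisfying assignment: q2=0.

Satisfiable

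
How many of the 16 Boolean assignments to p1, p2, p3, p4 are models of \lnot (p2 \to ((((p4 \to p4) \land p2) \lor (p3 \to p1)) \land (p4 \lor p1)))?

2

Initial set: {\lnot (p2 \to ((((p4 \to p4) \land p2) \lor (p3 \to p1)) \land (p4 \lor p1)))}.
\lnot (p2 \to ((((p4 \to p4) \land p2) \lor (p3 \to p1)) \land (p4 \lor p1))): α-rule — add p2, \lnot ((((p4 \to p4) \land p2) \lor (p3 \to p1)) \land (p4 \lor p1)).
\lnot ((((p4 \to p4) \land p2) \lor (p3 \to p1)) \land (p4 \lor p1)): β-rule — branch into \lnot (((p4 \to p4) \land p2) \lor (p3 \to p1))  //  \lnot (p4 \lor p1).
  branch 1 (add \lnot (((p4 \to p4) \land p2) \lor (p3 \to p1))):
    \lnot (((p4 \to p4) \land p2) \lor (p3 \to p1)): α-rule — add \lnot ((p4 \to p4) \land p2), \lnot (p3 \to p1).
    \lnot (p3 \to p1): α-rule — add p3, \lnot p1.
    \lnot ((p4 \to p4) \land p2): β-rule — branch into \lnot (p4 \to p4)  //  \lnot p2.
      branch 1.1 (add \lnot (p4 \to p4)):
        \lnot (p4 \to p4): α-rule — add p4, \lnot p4.
        × closes — contains both p4 and \lnot p4.
      branch 1.2 (add \lnot p2):
        × closes — contains both p2 and \lnot p2.
  branch 2 (add \lnot (p4 \lor p1)):
    \lnot (p4 \lor p1): α-rule — add \lnot p4, \lnot p1.
    ○ open, literals {p1=F, p2=T, p4=F}.
2 branches closed, 1 open.
Each open branch fixes some atoms; the unmentioned ones are free. Counting distinct full assignments: branch {p1=F, p2=T, p4=F} (p3) contributes 2 new. Total: 2.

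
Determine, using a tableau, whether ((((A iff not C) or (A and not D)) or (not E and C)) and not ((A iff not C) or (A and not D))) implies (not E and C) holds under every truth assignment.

Valid

Assume the negation and expand:
Initial set: {not (((((A iff not C) or (A and not D)) or (not E and C)) and not ((A iff not C) or (A and not D))) implies (not E and C))}.
not (((((A iff not C) or (A and not D)) or (not E and C)) and not ((A iff not C) or (A and not D))) implies (not E and C)): α-rule — add ((((A iff not C) or (A and not D)) or (not E and C)) and not ((A iff not C) or (A and not D))), not (not E and C).
((((A iff not C) or (A and not D)) or (not E and C)) and not ((A iff not C) or (A and not D))): α-rule — add (((A iff not C) or (A and not D)) or (not E and C)), not ((A iff not C) or (A and not D)).
not ((A iff not C) or (A and not D)): α-rule — add not (A iff not C), not (A and not D).
not (not E and C): β-rule — branch into not not E  //  not C.
  branch 1 (add not not E):
    (((A iff not C) or (A and not D)) or (not E and C)): β-rule — branch into ((A iff not C) or (A and not D))  //  (not E and C).
      branch 1.1 (add ((A iff not C) or (A and not D))):
        not (A iff not C): β-rule — branch into A, not not C  //  not A, not C.
          branch 1.1.1 (add A, not not C):
            not (A and not D): β-rule — branch into not A  //  not not D.
              branch 1.1.1.1 (add not A):
                × closes — contains both A and not A.
              branch 1.1.1.2 (add not not D):
                ((A iff not C) or (A and not D)): β-rule — branch into (A iff not C)  //  (A and not D).
                  branch 1.1.1.2.1 (add (A iff not C)):
                    (A iff not C): β-rule — branch into A, not C  //  not A, not not C.
                      branch 1.1.1.2.1.1 (add A, not C):
                        × closes — contains both C and not C.
                      branch 1.1.1.2.1.2 (add not A, not not C):
                        × closes — contains both A and not A.
                  branch 1.1.1.2.2 (add (A and not D)):
                    (A and not D): α-rule — add A, not D.
                    × closes — contains both D and not D.
          branch 1.1.2 (add not A, not C):
            not (A and not D): β-rule — branch into not A  //  not not D.
              branch 1.1.2.1 (add not A):
                ((A iff not C) or (A and not D)): β-rule — branch into (A iff not C)  //  (A and not D).
                  branch 1.1.2.1.1 (add (A iff not C)):
                    (A iff not C): β-rule — branch into A, not C  //  not A, not not C.
                      branch 1.1.2.1.1.1 (add A, not C):
                        × closes — contains both A and not A.
                      branch 1.1.2.1.1.2 (add not A, not not C):
                        × closes — contains both C and not C.
                  branch 1.1.2.1.2 (add (A and not D)):
                    (A and not D): α-rule — add A, not D.
                    × closes — contains both A and not A.
              branch 1.1.2.2 (add not not D):
                ((A iff not C) or (A and not D)): β-rule — branch into (A iff not C)  //  (A and not D).
                  branch 1.1.2.2.1 (add (A iff not C)):
                    (A iff not C): β-rule — branch into A, not C  //  not A, not not C.
                      branch 1.1.2.2.1.1 (add A, not C):
                        × closes — contains both A and not A.
                      branch 1.1.2.2.1.2 (add not A, not not C):
                        × closes — contains both C and not C.
                  branch 1.1.2.2.2 (add (A and not D)):
                    (A and not D): α-rule — add A, not D.
                    × closes — contains both A and not A.
      branch 1.2 (add (not E and C)):
        (not E and C): α-rule — add not E, C.
        × closes — contains both E and not E.
  branch 2 (add not C):
    (((A iff not C) or (A and not D)) or (not E and C)): β-rule — branch into ((A iff not C) or (A and not D))  //  (not E and C).
      branch 2.1 (add ((A iff not C) or (A and not D))):
        not (A iff not C): β-rule — branch into A, not not C  //  not A, not C.
          branch 2.1.1 (add A, not not C):
            × closes — contains both C and not C.
          branch 2.1.2 (add not A, not C):
            not (A and not D): β-rule — branch into not A  //  not not D.
              branch 2.1.2.1 (add not A):
                ((A iff not C) or (A and not D)): β-rule — branch into (A iff not C)  //  (A and not D).
                  branch 2.1.2.1.1 (add (A iff not C)):
                    (A iff not C): β-rule — branch into A, not C  //  not A, not not C.
                      branch 2.1.2.1.1.1 (add A, not C):
                        × closes — contains both A and not A.
                      branch 2.1.2.1.1.2 (add not A, not not C):
                        × closes — contains both C and not C.
                  branch 2.1.2.1.2 (add (A and not D)):
                    (A and not D): α-rule — add A, not D.
                    × closes — contains both A and not A.
              branch 2.1.2.2 (add not not D):
                ((A iff not C) or (A and not D)): β-rule — branch into (A iff not C)  //  (A and not D).
                  branch 2.1.2.2.1 (add (A iff not C)):
                    (A iff not C): β-rule — branch into A, not C  //  not A, not not C.
                      branch 2.1.2.2.1.1 (add A, not C):
                        × closes — contains both A and not A.
                      branch 2.1.2.2.1.2 (add not A, not not C):
                        × closes — contains both C and not C.
                  branch 2.1.2.2.2 (add (A and not D)):
                    (A and not D): α-rule — add A, not D.
                    × closes — contains both A and not A.
      branch 2.2 (add (not E and C)):
        (not E and C): α-rule — add not E, C.
        × closes — contains both C and not C.
All 19 branches close.
Every branch closed, so the negation is unsatisfiable and the formula is valid.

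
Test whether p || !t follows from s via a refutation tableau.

Initial set: {s; !(p || !t)}.
!(p || !t): α-rule — add !p, !!t.
○ open, literals {p=0, s=1, t=1}.
0 branches closed, 1 open.
An open branch gives a countermodel: p=0, s=1, t=1 (unmentioned atoms arbitrary); the premises hold there but the conclusion fails.

No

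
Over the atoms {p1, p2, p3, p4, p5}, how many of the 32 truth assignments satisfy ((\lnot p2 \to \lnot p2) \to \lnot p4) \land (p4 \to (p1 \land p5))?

16

Initial set: {(((\lnot p2 \to \lnot p2) \to \lnot p4) \land (p4 \to (p1 \land p5)))}.
(((\lnot p2 \to \lnot p2) \to \lnot p4) \land (p4 \to (p1 \land p5))): α-rule — add ((\lnot p2 \to \lnot p2) \to \lnot p4), (p4 \to (p1 \land p5)).
((\lnot p2 \to \lnot p2) \to \lnot p4): β-rule — branch into \lnot (\lnot p2 \to \lnot p2)  //  \lnot p4.
  branch 1 (add \lnot (\lnot p2 \to \lnot p2)):
    \lnot (\lnot p2 \to \lnot p2): α-rule — add \lnot p2, \lnot \lnot p2.
    × closes — contains both p2 and \lnot p2.
  branch 2 (add \lnot p4):
    (p4 \to (p1 \land p5)): β-rule — branch into \lnot p4  //  (p1 \land p5).
      branch 2.1 (add \lnot p4):
        ○ open, literals {p4=0}.
      branch 2.2 (add (p1 \land p5)):
        (p1 \land p5): α-rule — add p1, p5.
        ○ open, literals {p1=1, p4=0, p5=1}.
1 branch closed, 2 open.
Each open branch fixes some atoms; the unmentioned ones are free. Counting distinct full assignments: branch {p4=0} (p1, p2, p3, p5) contributes 16 new; branch {p1=1, p4=0, p5=1} (p2, p3) contributes 0 new. Total: 16.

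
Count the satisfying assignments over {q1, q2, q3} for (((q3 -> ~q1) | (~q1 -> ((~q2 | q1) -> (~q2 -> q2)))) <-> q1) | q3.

Initial set: {((((q3 -> ~q1) | (~q1 -> ((~q2 | q1) -> (~q2 -> q2)))) <-> q1) | q3)}.
((((q3 -> ~q1) | (~q1 -> ((~q2 | q1) -> (~q2 -> q2)))) <-> q1) | q3): β-rule — branch into (((q3 -> ~q1) | (~q1 -> ((~q2 | q1) -> (~q2 -> q2)))) <-> q1)  //  q3.
  branch 1 (add (((q3 -> ~q1) | (~q1 -> ((~q2 | q1) -> (~q2 -> q2)))) <-> q1)):
    (((q3 -> ~q1) | (~q1 -> ((~q2 | q1) -> (~q2 -> q2)))) <-> q1): β-rule — branch into ((q3 -> ~q1) | (~q1 -> ((~q2 | q1) -> (~q2 -> q2)))), q1  //  ~((q3 -> ~q1) | (~q1 -> ((~q2 | q1) -> (~q2 -> q2)))), ~q1.
      branch 1.1 (add ((q3 -> ~q1) | (~q1 -> ((~q2 | q1) -> (~q2 -> q2)))), q1):
        ((q3 -> ~q1) | (~q1 -> ((~q2 | q1) -> (~q2 -> q2)))): β-rule — branch into (q3 -> ~q1)  //  (~q1 -> ((~q2 | q1) -> (~q2 -> q2))).
          branch 1.1.1 (add (q3 -> ~q1)):
            (q3 -> ~q1): β-rule — branch into ~q3  //  ~q1.
              branch 1.1.1.1 (add ~q3):
                ○ open, literals {q1=1, q3=0}.
              branch 1.1.1.2 (add ~q1):
                × closes — contains both q1 and ~q1.
          branch 1.1.2 (add (~q1 -> ((~q2 | q1) -> (~q2 -> q2)))):
            (~q1 -> ((~q2 | q1) -> (~q2 -> q2))): β-rule — branch into ~~q1  //  ((~q2 | q1) -> (~q2 -> q2)).
              branch 1.1.2.1 (add ~~q1):
                ○ open, literals {q1=1}.
              branch 1.1.2.2 (add ((~q2 | q1) -> (~q2 -> q2))):
                ((~q2 | q1) -> (~q2 -> q2)): β-rule — branch into ~(~q2 | q1)  //  (~q2 -> q2).
                  branch 1.1.2.2.1 (add ~(~q2 | q1)):
                    ~(~q2 | q1): α-rule — add ~~q2, ~q1.
                    × closes — contains both q1 and ~q1.
                  branch 1.1.2.2.2 (add (~q2 -> q2)):
                    (~q2 -> q2): β-rule — branch into ~~q2  //  q2.
                      branch 1.1.2.2.2.1 (add ~~q2):
                        ○ open, literals {q1=1, q2=1}.
                      branch 1.1.2.2.2.2 (add q2):
                        ○ open, literals {q1=1, q2=1}.
      branch 1.2 (add ~((q3 -> ~q1) | (~q1 -> ((~q2 | q1) -> (~q2 -> q2)))), ~q1):
        ~((q3 -> ~q1) | (~q1 -> ((~q2 | q1) -> (~q2 -> q2)))): α-rule — add ~(q3 -> ~q1), ~(~q1 -> ((~q2 | q1) -> (~q2 -> q2))).
        ~(q3 -> ~q1): α-rule — add q3, ~~q1.
        × closes — contains both q1 and ~q1.
  branch 2 (add q3):
    ○ open, literals {q3=1}.
3 branches closed, 5 open.
Each open branch fixes some atoms; the unmentioned ones are free. Counting distinct full assignments: branch {q1=1, q3=0} (q2) contributes 2 new; branch {q1=1} (q2, q3) contributes 2 new; branch {q1=1, q2=1} (q3) contributes 0 new; branch {q1=1, q2=1} (q3) contributes 0 new; branch {q3=1} (q1, q2) contributes 2 new. Total: 6.

6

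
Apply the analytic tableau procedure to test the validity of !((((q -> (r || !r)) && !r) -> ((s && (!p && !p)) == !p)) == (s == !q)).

Not valid

Assume the negation and expand:
Initial set: {!!((((q -> (r || !r)) && !r) -> ((s && (!p && !p)) == !p)) == (s == !q))}.
!!((((q -> (r || !r)) && !r) -> ((s && (!p && !p)) == !p)) == (s == !q)): β-rule — branch into (((q -> (r || !r)) && !r) -> ((s && (!p && !p)) == !p)), (s == !q)  //  !(((q -> (r || !r)) && !r) -> ((s && (!p && !p)) == !p)), !(s == !q).
  branch 1 (add (((q -> (r || !r)) && !r) -> ((s && (!p && !p)) == !p)), (s == !q)):
    (((q -> (r || !r)) && !r) -> ((s && (!p && !p)) == !p)): β-rule — branch into !((q -> (r || !r)) && !r)  //  ((s && (!p && !p)) == !p).
      branch 1.1 (add !((q -> (r || !r)) && !r)):
        (s == !q): β-rule — branch into s, !q  //  !s, !!q.
          branch 1.1.1 (add s, !q):
            !((q -> (r || !r)) && !r): β-rule — branch into !(q -> (r || !r))  //  !!r.
              branch 1.1.1.1 (add !(q -> (r || !r))):
                !(q -> (r || !r)): α-rule — add q, !(r || !r).
                × closes — contains both q and !q.
              branch 1.1.1.2 (add !!r):
                ○ open, literals {q=0, r=1, s=1}.
          branch 1.1.2 (add !s, !!q):
            !((q -> (r || !r)) && !r): β-rule — branch into !(q -> (r || !r))  //  !!r.
              branch 1.1.2.1 (add !(q -> (r || !r))):
                !(q -> (r || !r)): α-rule — add q, !(r || !r).
                !(r || !r): α-rule — add !r, !!r.
                × closes — contains both r and !r.
              branch 1.1.2.2 (add !!r):
                ○ open, literals {q=1, r=1, s=0}.
      branch 1.2 (add ((s && (!p && !p)) == !p)):
        (s == !q): β-rule — branch into s, !q  //  !s, !!q.
          branch 1.2.1 (add s, !q):
            ((s && (!p && !p)) == !p): β-rule — branch into (s && (!p && !p)), !p  //  !(s && (!p && !p)), !!p.
              branch 1.2.1.1 (add (s && (!p && !p)), !p):
                (s && (!p && !p)): α-rule — add s, (!p && !p).
                (!p && !p): α-rule — add !p, !p.
                ○ open, literals {p=0, q=0, s=1}.
              branch 1.2.1.2 (add !(s && (!p && !p)), !!p):
                !(s && (!p && !p)): β-rule — branch into !s  //  !(!p && !p).
                  branch 1.2.1.2.1 (add !s):
                    × closes — contains both s and !s.
                  branch 1.2.1.2.2 (add !(!p && !p)):
                    !(!p && !p): β-rule — branch into !!p  //  !!p.
                      branch 1.2.1.2.2.1 (add !!p):
                        ○ open, literals {p=1, q=0, s=1}.
                      branch 1.2.1.2.2.2 (add !!p):
                        ○ open, literals {p=1, q=0, s=1}.
          branch 1.2.2 (add !s, !!q):
            ((s && (!p && !p)) == !p): β-rule — branch into (s && (!p && !p)), !p  //  !(s && (!p && !p)), !!p.
              branch 1.2.2.1 (add (s && (!p && !p)), !p):
                (s && (!p && !p)): α-rule — add s, (!p && !p).
                × closes — contains both s and !s.
              branch 1.2.2.2 (add !(s && (!p && !p)), !!p):
                !(s && (!p && !p)): β-rule — branch into !s  //  !(!p && !p).
                  branch 1.2.2.2.1 (add !s):
                    ○ open, literals {p=1, q=1, s=0}.
                  branch 1.2.2.2.2 (add !(!p && !p)):
                    !(!p && !p): β-rule — branch into !!p  //  !!p.
                      branch 1.2.2.2.2.1 (add !!p):
                        ○ open, literals {p=1, q=1, s=0}.
                      branch 1.2.2.2.2.2 (add !!p):
                        ○ open, literals {p=1, q=1, s=0}.
  branch 2 (add !(((q -> (r || !r)) && !r) -> ((s && (!p && !p)) == !p)), !(s == !q)):
    !(((q -> (r || !r)) && !r) -> ((s && (!p && !p)) == !p)): α-rule — add ((q -> (r || !r)) && !r), !((s && (!p && !p)) == !p).
    ((q -> (r || !r)) && !r): α-rule — add (q -> (r || !r)), !r.
    !(s == !q): β-rule — branch into s, !!q  //  !s, !q.
      branch 2.1 (add s, !!q):
        !((s && (!p && !p)) == !p): β-rule — branch into (s && (!p && !p)), !!p  //  !(s && (!p && !p)), !p.
          branch 2.1.1 (add (s && (!p && !p)), !!p):
            (s && (!p && !p)): α-rule — add s, (!p && !p).
            (!p && !p): α-rule — add !p, !p.
            × closes — contains both p and !p.
          branch 2.1.2 (add !(s && (!p && !p)), !p):
            (q -> (r || !r)): β-rule — branch into !q  //  (r || !r).
              branch 2.1.2.1 (add !q):
                × closes — contains both q and !q.
              branch 2.1.2.2 (add (r || !r)):
                !(s && (!p && !p)): β-rule — branch into !s  //  !(!p && !p).
                  branch 2.1.2.2.1 (add !s):
                    × closes — contains both s and !s.
                  branch 2.1.2.2.2 (add !(!p && !p)):
                    (r || !r): β-rule — branch into r  //  !r.
                      branch 2.1.2.2.2.1 (add r):
                        × closes — contains both r and !r.
                      branch 2.1.2.2.2.2 (add !r):
                        !(!p && !p): β-rule — branch into !!p  //  !!p.
                          branch 2.1.2.2.2.2.1 (add !!p):
                            × closes — contains both p and !p.
                          branch 2.1.2.2.2.2.2 (add !!p):
                            × closes — contains both p and !p.
      branch 2.2 (add !s, !q):
        !((s && (!p && !p)) == !p): β-rule — branch into (s && (!p && !p)), !!p  //  !(s && (!p && !p)), !p.
          branch 2.2.1 (add (s && (!p && !p)), !!p):
            (s && (!p && !p)): α-rule — add s, (!p && !p).
            × closes — contains both s and !s.
          branch 2.2.2 (add !(s && (!p && !p)), !p):
            (q -> (r || !r)): β-rule — branch into !q  //  (r || !r).
              branch 2.2.2.1 (add !q):
                !(s && (!p && !p)): β-rule — branch into !s  //  !(!p && !p).
                  branch 2.2.2.1.1 (add !s):
                    ○ open, literals {p=0, q=0, r=0, s=0}.
                  branch 2.2.2.1.2 (add !(!p && !p)):
                    !(!p && !p): β-rule — branch into !!p  //  !!p.
                      branch 2.2.2.1.2.1 (add !!p):
                        × closes — contains both p and !p.
                      branch 2.2.2.1.2.2 (add !!p):
                        × closes — contains both p and !p.
              branch 2.2.2.2 (add (r || !r)):
                !(s && (!p && !p)): β-rule — branch into !s  //  !(!p && !p).
                  branch 2.2.2.2.1 (add !s):
                    (r || !r): β-rule — branch into r  //  !r.
                      branch 2.2.2.2.1.1 (add r):
                        × closes — contains both r and !r.
                      branch 2.2.2.2.1.2 (add !r):
                        ○ open, literals {p=0, q=0, r=0, s=0}.
                  branch 2.2.2.2.2 (add !(!p && !p)):
                    (r || !r): β-rule — branch into r  //  !r.
                      branch 2.2.2.2.2.1 (add r):
                        × closes — contains both r and !r.
                      branch 2.2.2.2.2.2 (add !r):
                        !(!p && !p): β-rule — branch into !!p  //  !!p.
                          branch 2.2.2.2.2.2.1 (add !!p):
                            × closes — contains both p and !p.
                          branch 2.2.2.2.2.2.2 (add !!p):
                            × closes — contains both p and !p.
17 branches closed, 10 open.
An open branch gives a countermodel: q=0, r=1, s=1 (unmentioned atoms arbitrary); under it the original formula is false.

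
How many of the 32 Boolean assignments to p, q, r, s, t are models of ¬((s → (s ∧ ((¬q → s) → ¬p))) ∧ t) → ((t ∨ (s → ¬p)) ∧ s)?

Initial set: {(¬((s → (s ∧ ((¬q → s) → ¬p))) ∧ t) → ((t ∨ (s → ¬p)) ∧ s))}.
(¬((s → (s ∧ ((¬q → s) → ¬p))) ∧ t) → ((t ∨ (s → ¬p)) ∧ s)): β-rule — branch into ¬¬((s → (s ∧ ((¬q → s) → ¬p))) ∧ t)  //  ((t ∨ (s → ¬p)) ∧ s).
  branch 1 (add ¬¬((s → (s ∧ ((¬q → s) → ¬p))) ∧ t)):
    ¬¬((s → (s ∧ ((¬q → s) → ¬p))) ∧ t): α-rule — add (s → (s ∧ ((¬q → s) → ¬p))), t.
    (s → (s ∧ ((¬q → s) → ¬p))): β-rule — branch into ¬s  //  (s ∧ ((¬q → s) → ¬p)).
      branch 1.1 (add ¬s):
        ○ open, literals {s=F, t=T}.
      branch 1.2 (add (s ∧ ((¬q → s) → ¬p))):
        (s ∧ ((¬q → s) → ¬p)): α-rule — add s, ((¬q → s) → ¬p).
        ((¬q → s) → ¬p): β-rule — branch into ¬(¬q → s)  //  ¬p.
          branch 1.2.1 (add ¬(¬q → s)):
            ¬(¬q → s): α-rule — add ¬q, ¬s.
            × closes — contains both s and ¬s.
          branch 1.2.2 (add ¬p):
            ○ open, literals {p=F, s=T, t=T}.
  branch 2 (add ((t ∨ (s → ¬p)) ∧ s)):
    ((t ∨ (s → ¬p)) ∧ s): α-rule — add (t ∨ (s → ¬p)), s.
    (t ∨ (s → ¬p)): β-rule — branch into t  //  (s → ¬p).
      branch 2.1 (add t):
        ○ open, literals {s=T, t=T}.
      branch 2.2 (add (s → ¬p)):
        (s → ¬p): β-rule — branch into ¬s  //  ¬p.
          branch 2.2.1 (add ¬s):
            × closes — contains both s and ¬s.
          branch 2.2.2 (add ¬p):
            ○ open, literals {p=F, s=T}.
2 branches closed, 4 open.
Each open branch fixes some atoms; the unmentioned ones are free. Counting distinct full assignments: branch {s=F, t=T} (p, q, r) contributes 8 new; branch {p=F, s=T, t=T} (q, r) contributes 4 new; branch {s=T, t=T} (p, q, r) contributes 4 new; branch {p=F, s=T} (q, r, t) contributes 4 new. Total: 20.

20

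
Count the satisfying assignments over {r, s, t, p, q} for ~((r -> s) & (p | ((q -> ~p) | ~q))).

Initial set: {~((r -> s) & (p | ((q -> ~p) | ~q)))}.
~((r -> s) & (p | ((q -> ~p) | ~q))): β-rule — branch into ~(r -> s)  //  ~(p | ((q -> ~p) | ~q)).
  branch 1 (add ~(r -> s)):
    ~(r -> s): α-rule — add r, ~s.
    ○ open, literals {r=T, s=F}.
  branch 2 (add ~(p | ((q -> ~p) | ~q))):
    ~(p | ((q -> ~p) | ~q)): α-rule — add ~p, ~((q -> ~p) | ~q).
    ~((q -> ~p) | ~q): α-rule — add ~(q -> ~p), ~~q.
    ~(q -> ~p): α-rule — add q, ~~p.
    × closes — contains both p and ~p.
1 branch closed, 1 open.
Each open branch fixes some atoms; the unmentioned ones are free. Counting distinct full assignments: branch {r=T, s=F} (t, p, q) contributes 8 new. Total: 8.

8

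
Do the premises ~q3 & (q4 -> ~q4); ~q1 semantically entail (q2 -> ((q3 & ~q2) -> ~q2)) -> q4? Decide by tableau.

Initial set: {(~q3 & (q4 -> ~q4)); ~q1; ~((q2 -> ((q3 & ~q2) -> ~q2)) -> q4)}.
(~q3 & (q4 -> ~q4)): α-rule — add ~q3, (q4 -> ~q4).
~((q2 -> ((q3 & ~q2) -> ~q2)) -> q4): α-rule — add (q2 -> ((q3 & ~q2) -> ~q2)), ~q4.
(q4 -> ~q4): β-rule — branch into ~q4  //  ~q4.
  branch 1 (add ~q4):
    (q2 -> ((q3 & ~q2) -> ~q2)): β-rule — branch into ~q2  //  ((q3 & ~q2) -> ~q2).
      branch 1.1 (add ~q2):
        ○ open, literals {q1=0, q2=0, q3=0, q4=0}.
      branch 1.2 (add ((q3 & ~q2) -> ~q2)):
        ((q3 & ~q2) -> ~q2): β-rule — branch into ~(q3 & ~q2)  //  ~q2.
          branch 1.2.1 (add ~(q3 & ~q2)):
            ~(q3 & ~q2): β-rule — branch into ~q3  //  ~~q2.
              branch 1.2.1.1 (add ~q3):
                ○ open, literals {q1=0, q3=0, q4=0}.
              branch 1.2.1.2 (add ~~q2):
                ○ open, literals {q1=0, q2=1, q3=0, q4=0}.
          branch 1.2.2 (add ~q2):
            ○ open, literals {q1=0, q2=0, q3=0, q4=0}.
  branch 2 (add ~q4):
    (q2 -> ((q3 & ~q2) -> ~q2)): β-rule — branch into ~q2  //  ((q3 & ~q2) -> ~q2).
      branch 2.1 (add ~q2):
        ○ open, literals {q1=0, q2=0, q3=0, q4=0}.
      branch 2.2 (add ((q3 & ~q2) -> ~q2)):
        ((q3 & ~q2) -> ~q2): β-rule — branch into ~(q3 & ~q2)  //  ~q2.
          branch 2.2.1 (add ~(q3 & ~q2)):
            ~(q3 & ~q2): β-rule — branch into ~q3  //  ~~q2.
              branch 2.2.1.1 (add ~q3):
                ○ open, literals {q1=0, q3=0, q4=0}.
              branch 2.2.1.2 (add ~~q2):
                ○ open, literals {q1=0, q2=1, q3=0, q4=0}.
          branch 2.2.2 (add ~q2):
            ○ open, literals {q1=0, q2=0, q3=0, q4=0}.
0 branches closed, 8 open.
An open branch gives a countermodel: q1=0, q2=0, q3=0, q4=0 (unmentioned atoms arbitrary); the premises hold there but the conclusion fails.

No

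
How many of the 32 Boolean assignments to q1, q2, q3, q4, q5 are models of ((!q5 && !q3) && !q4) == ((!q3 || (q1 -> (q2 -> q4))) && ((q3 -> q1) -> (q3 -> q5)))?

9

Initial set: {T (((!q5 && !q3) && !q4) == ((!q3 || (q1 -> (q2 -> q4))) && ((q3 -> q1) -> (q3 -> q5))))}.
T (((!q5 && !q3) && !q4) == ((!q3 || (q1 -> (q2 -> q4))) && ((q3 -> q1) -> (q3 -> q5)))): β-rule — branch into T ((!q5 && !q3) && !q4), T ((!q3 || (q1 -> (q2 -> q4))) && ((q3 -> q1) -> (q3 -> q5)))  //  F ((!q5 && !q3) && !q4), F ((!q3 || (q1 -> (q2 -> q4))) && ((q3 -> q1) -> (q3 -> q5))).
  branch 1 (add T ((!q5 && !q3) && !q4), T ((!q3 || (q1 -> (q2 -> q4))) && ((q3 -> q1) -> (q3 -> q5)))):
    T ((!q5 && !q3) && !q4): α-rule — add T (!q5 && !q3), T !q4.
    T ((!q3 || (q1 -> (q2 -> q4))) && ((q3 -> q1) -> (q3 -> q5))): α-rule — add T (!q3 || (q1 -> (q2 -> q4))), T ((q3 -> q1) -> (q3 -> q5)).
    T (!q5 && !q3): α-rule — add T !q5, T !q3.
    T (!q3 || (q1 -> (q2 -> q4))): β-rule — branch into T !q3  //  T (q1 -> (q2 -> q4)).
      branch 1.1 (add T !q3):
        T ((q3 -> q1) -> (q3 -> q5)): β-rule — branch into F (q3 -> q1)  //  T (q3 -> q5).
          branch 1.1.1 (add F (q3 -> q1)):
            F (q3 -> q1): α-rule — add T q3, F q1.
            × closes — contains both q3 and !q3.
          branch 1.1.2 (add T (q3 -> q5)):
            T (q3 -> q5): β-rule — branch into F q3  //  T q5.
              branch 1.1.2.1 (add F q3):
                ○ open, literals {q3=false, q4=false, q5=false}.
              branch 1.1.2.2 (add T q5):
                × closes — contains both q5 and !q5.
      branch 1.2 (add T (q1 -> (q2 -> q4))):
        T ((q3 -> q1) -> (q3 -> q5)): β-rule — branch into F (q3 -> q1)  //  T (q3 -> q5).
          branch 1.2.1 (add F (q3 -> q1)):
            F (q3 -> q1): α-rule — add T q3, F q1.
            × closes — contains both q3 and !q3.
          branch 1.2.2 (add T (q3 -> q5)):
            T (q1 -> (q2 -> q4)): β-rule — branch into F q1  //  T (q2 -> q4).
              branch 1.2.2.1 (add F q1):
                T (q3 -> q5): β-rule — branch into F q3  //  T q5.
                  branch 1.2.2.1.1 (add F q3):
                    ○ open, literals {q1=false, q3=false, q4=false, q5=false}.
                  branch 1.2.2.1.2 (add T q5):
                    × closes — contains both q5 and !q5.
              branch 1.2.2.2 (add T (q2 -> q4)):
                T (q3 -> q5): β-rule — branch into F q3  //  T q5.
                  branch 1.2.2.2.1 (add F q3):
                    T (q2 -> q4): β-rule — branch into F q2  //  T q4.
                      branch 1.2.2.2.1.1 (add F q2):
                        ○ open, literals {q2=false, q3=false, q4=false, q5=false}.
                      branch 1.2.2.2.1.2 (add T q4):
                        × closes — contains both q4 and !q4.
                  branch 1.2.2.2.2 (add T q5):
                    × closes — contains both q5 and !q5.
  branch 2 (add F ((!q5 && !q3) && !q4), F ((!q3 || (q1 -> (q2 -> q4))) && ((q3 -> q1) -> (q3 -> q5)))):
    F ((!q5 && !q3) && !q4): β-rule — branch into F (!q5 && !q3)  //  F !q4.
      branch 2.1 (add F (!q5 && !q3)):
        F ((!q3 || (q1 -> (q2 -> q4))) && ((q3 -> q1) -> (q3 -> q5))): β-rule — branch into F (!q3 || (q1 -> (q2 -> q4)))  //  F ((q3 -> q1) -> (q3 -> q5)).
          branch 2.1.1 (add F (!q3 || (q1 -> (q2 -> q4)))):
            F (!q3 || (q1 -> (q2 -> q4))): α-rule — add F !q3, F (q1 -> (q2 -> q4)).
            F (q1 -> (q2 -> q4)): α-rule — add T q1, F (q2 -> q4).
            F (q2 -> q4): α-rule — add T q2, F q4.
            F (!q5 && !q3): β-rule — branch into F !q5  //  F !q3.
              branch 2.1.1.1 (add F !q5):
                ○ open, literals {q1=true, q2=true, q3=true, q4=false, q5=true}.
              branch 2.1.1.2 (add F !q3):
                ○ open, literals {q1=true, q2=true, q3=true, q4=false}.
          branch 2.1.2 (add F ((q3 -> q1) -> (q3 -> q5))):
            F ((q3 -> q1) -> (q3 -> q5)): α-rule — add T (q3 -> q1), F (q3 -> q5).
            F (q3 -> q5): α-rule — add T q3, F q5.
            F (!q5 && !q3): β-rule — branch into F !q5  //  F !q3.
              branch 2.1.2.1 (add F !q5):
                × closes — contains both q5 and !q5.
              branch 2.1.2.2 (add F !q3):
                T (q3 -> q1): β-rule — branch into F q3  //  T q1.
                  branch 2.1.2.2.1 (add F q3):
                    × closes — contains both q3 and !q3.
                  branch 2.1.2.2.2 (add T q1):
                    ○ open, literals {q1=true, q3=true, q5=false}.
      branch 2.2 (add F !q4):
        F ((!q3 || (q1 -> (q2 -> q4))) && ((q3 -> q1) -> (q3 -> q5))): β-rule — branch into F (!q3 || (q1 -> (q2 -> q4)))  //  F ((q3 -> q1) -> (q3 -> q5)).
          branch 2.2.1 (add F (!q3 || (q1 -> (q2 -> q4)))):
            F (!q3 || (q1 -> (q2 -> q4))): α-rule — add F !q3, F (q1 -> (q2 -> q4)).
            F (q1 -> (q2 -> q4)): α-rule — add T q1, F (q2 -> q4).
            F (q2 -> q4): α-rule — add T q2, F q4.
            × closes — contains both q4 and !q4.
          branch 2.2.2 (add F ((q3 -> q1) -> (q3 -> q5))):
            F ((q3 -> q1) -> (q3 -> q5)): α-rule — add T (q3 -> q1), F (q3 -> q5).
            F (q3 -> q5): α-rule — add T q3, F q5.
            T (q3 -> q1): β-rule — branch into F q3  //  T q1.
              branch 2.2.2.1 (add F q3):
                × closes — contains both q3 and !q3.
              branch 2.2.2.2 (add T q1):
                ○ open, literals {q1=true, q3=true, q4=true, q5=false}.
10 branches closed, 7 open.
Each open branch fixes some atoms; the unmentioned ones are free. Counting distinct full assignments: branch {q3=false, q4=false, q5=false} (q1, q2) contributes 4 new; branch {q1=false, q3=false, q4=false, q5=false} (q2) contributes 0 new; branch {q2=false, q3=false, q4=false, q5=false} (q1) contributes 0 new; branch {q1=true, q2=true, q3=true, q4=false, q5=true} (none free) contributes 1 new; branch {q1=true, q2=true, q3=true, q4=false} (q5) contributes 1 new; branch {q1=true, q3=true, q5=false} (q2, q4) contributes 3 new; branch {q1=true, q3=true, q4=true, q5=false} (q2) contributes 0 new. Total: 9.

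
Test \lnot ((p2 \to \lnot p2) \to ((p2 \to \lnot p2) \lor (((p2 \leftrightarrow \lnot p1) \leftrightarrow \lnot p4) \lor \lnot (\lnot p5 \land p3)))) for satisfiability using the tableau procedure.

Initial set: {\lnot ((p2 \to \lnot p2) \to ((p2 \to \lnot p2) \lor (((p2 \leftrightarrow \lnot p1) \leftrightarrow \lnot p4) \lor \lnot (\lnot p5 \land p3))))}.
\lnot ((p2 \to \lnot p2) \to ((p2 \to \lnot p2) \lor (((p2 \leftrightarrow \lnot p1) \leftrightarrow \lnot p4) \lor \lnot (\lnot p5 \land p3)))): α-rule — add (p2 \to \lnot p2), \lnot ((p2 \to \lnot p2) \lor (((p2 \leftrightarrow \lnot p1) \leftrightarrow \lnot p4) \lor \lnot (\lnot p5 \land p3))).
\lnot ((p2 \to \lnot p2) \lor (((p2 \leftrightarrow \lnot p1) \leftrightarrow \lnot p4) \lor \lnot (\lnot p5 \land p3))): α-rule — add \lnot (p2 \to \lnot p2), \lnot (((p2 \leftrightarrow \lnot p1) \leftrightarrow \lnot p4) \lor \lnot (\lnot p5 \land p3)).
\lnot (p2 \to \lnot p2): α-rule — add p2, \lnot \lnot p2.
\lnot (((p2 \leftrightarrow \lnot p1) \leftrightarrow \lnot p4) \lor \lnot (\lnot p5 \land p3)): α-rule — add \lnot ((p2 \leftrightarrow \lnot p1) \leftrightarrow \lnot p4), \lnot \lnot (\lnot p5 \land p3).
\lnot \lnot (\lnot p5 \land p3): α-rule — add \lnot p5, p3.
(p2 \to \lnot p2): β-rule — branch into \lnot p2  //  \lnot p2.
  branch 1 (add \lnot p2):
    × closes — contains both p2 and \lnot p2.
  branch 2 (add \lnot p2):
    × closes — contains both p2 and \lnot p2.
All 2 branches close.
Every branch closed; the formula is unsatisfiable.

Unsatisfiable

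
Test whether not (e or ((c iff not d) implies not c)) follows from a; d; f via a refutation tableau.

No

Initial set: {a; d; f; not not (e or ((c iff not d) implies not c))}.
not not (e or ((c iff not d) implies not c)): β-rule — branch into e  //  ((c iff not d) implies not c).
  branch 1 (add e):
    ○ open, literals {a=1, d=1, e=1, f=1}.
  branch 2 (add ((c iff not d) implies not c)):
    ((c iff not d) implies not c): β-rule — branch into not (c iff not d)  //  not c.
      branch 2.1 (add not (c iff not d)):
        not (c iff not d): β-rule — branch into c, not not d  //  not c, not d.
          branch 2.1.1 (add c, not not d):
            ○ open, literals {a=1, c=1, d=1, f=1}.
          branch 2.1.2 (add not c, not d):
            × closes — contains both d and not d.
      branch 2.2 (add not c):
        ○ open, literals {a=1, c=0, d=1, f=1}.
1 branch closed, 3 open.
An open branch gives a countermodel: a=1, d=1, e=1, f=1 (unmentioned atoms arbitrary); the premises hold there but the conclusion fails.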